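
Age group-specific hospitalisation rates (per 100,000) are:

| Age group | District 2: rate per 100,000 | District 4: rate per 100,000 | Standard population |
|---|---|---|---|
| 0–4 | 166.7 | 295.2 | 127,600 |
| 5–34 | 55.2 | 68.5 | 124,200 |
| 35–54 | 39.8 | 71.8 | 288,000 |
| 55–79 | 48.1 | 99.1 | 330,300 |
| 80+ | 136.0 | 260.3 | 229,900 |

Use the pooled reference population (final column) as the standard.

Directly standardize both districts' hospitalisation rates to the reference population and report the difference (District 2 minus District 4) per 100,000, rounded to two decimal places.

Standard total = 1,100,000; weights = 0.1160, 0.1129, 0.2618, 0.3003, 0.2090.
District 2: 0.1160×166.7 + 0.1129×55.2 + 0.2618×39.8 + 0.3003×48.1 + 0.2090×136.0 = 78.8573 per 100,000.
District 4: 0.1160×295.2 + 0.1129×68.5 + 0.2618×71.8 + 0.3003×99.1 + 0.2090×260.3 = 144.9357 per 100,000.
Difference = 78.8573 − 144.9357 = -66.0785.

-66.08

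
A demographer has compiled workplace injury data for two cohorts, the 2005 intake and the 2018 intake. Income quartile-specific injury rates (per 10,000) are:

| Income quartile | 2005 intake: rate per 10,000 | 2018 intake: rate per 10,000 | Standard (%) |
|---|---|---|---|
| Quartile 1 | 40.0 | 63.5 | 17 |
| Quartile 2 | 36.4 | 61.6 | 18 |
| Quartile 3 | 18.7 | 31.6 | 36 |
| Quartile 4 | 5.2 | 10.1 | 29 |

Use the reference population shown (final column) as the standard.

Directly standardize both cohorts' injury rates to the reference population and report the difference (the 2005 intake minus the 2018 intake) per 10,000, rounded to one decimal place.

-14.6

Standard weights: 0.17, 0.18, 0.36, 0.29.
The 2005 intake: 0.1700×40.0 + 0.1800×36.4 + 0.3600×18.7 + 0.2900×5.2 = 21.5920 per 10,000.
The 2018 intake: 0.1700×63.5 + 0.1800×61.6 + 0.3600×31.6 + 0.2900×10.1 = 36.1880 per 10,000.
Difference = 21.5920 − 36.1880 = -14.5960.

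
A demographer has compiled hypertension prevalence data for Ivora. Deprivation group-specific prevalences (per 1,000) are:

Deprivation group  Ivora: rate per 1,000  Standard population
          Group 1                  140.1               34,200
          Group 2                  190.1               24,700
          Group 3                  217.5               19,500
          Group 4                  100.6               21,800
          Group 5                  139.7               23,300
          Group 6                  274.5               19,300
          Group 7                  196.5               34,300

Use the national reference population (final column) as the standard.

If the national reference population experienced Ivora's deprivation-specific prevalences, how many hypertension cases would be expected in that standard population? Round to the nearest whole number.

Expected hypertension cases = Σ (standard pop × deprivation-specific rate ÷ 1,000)
= 34,200×140.1/1,000 + 24,700×190.1/1,000 + 19,500×217.5/1,000 + 21,800×100.6/1,000 + 23,300×139.7/1,000 + 19,300×274.5/1,000 + 34,300×196.5/1,000
= 4791.42 + 4695.47 + 4241.25 + 2193.08 + 3255.01 + 5297.85 + 6739.95 = 31214.03.

31214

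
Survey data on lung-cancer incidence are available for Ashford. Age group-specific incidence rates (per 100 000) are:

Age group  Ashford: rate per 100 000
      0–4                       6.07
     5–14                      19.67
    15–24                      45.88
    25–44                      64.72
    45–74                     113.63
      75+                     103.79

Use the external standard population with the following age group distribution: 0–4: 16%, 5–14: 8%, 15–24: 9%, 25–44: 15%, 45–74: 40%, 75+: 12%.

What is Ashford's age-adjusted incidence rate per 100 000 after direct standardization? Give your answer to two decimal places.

74.29

Standard weights: 0.16, 0.08, 0.09, 0.15, 0.40, 0.12.
Standardized rate: 0.1600×6.07 + 0.0800×19.67 + 0.0900×45.88 + 0.1500×64.72 + 0.4000×113.63 + 0.1200×103.79 = 74.2888 per 100 000.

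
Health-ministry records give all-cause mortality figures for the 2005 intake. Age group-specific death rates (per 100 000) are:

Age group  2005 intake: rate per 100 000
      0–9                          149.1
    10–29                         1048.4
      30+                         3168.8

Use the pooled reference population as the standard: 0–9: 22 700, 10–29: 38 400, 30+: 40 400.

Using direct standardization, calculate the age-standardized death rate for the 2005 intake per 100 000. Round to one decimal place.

Standard total = 101 500; weights = 0.2236, 0.3783, 0.3980.
Standardized rate: 0.2236×149.1 + 0.3783×1048.4 + 0.3980×3168.8 = 1691.2576 per 100 000.

1691.3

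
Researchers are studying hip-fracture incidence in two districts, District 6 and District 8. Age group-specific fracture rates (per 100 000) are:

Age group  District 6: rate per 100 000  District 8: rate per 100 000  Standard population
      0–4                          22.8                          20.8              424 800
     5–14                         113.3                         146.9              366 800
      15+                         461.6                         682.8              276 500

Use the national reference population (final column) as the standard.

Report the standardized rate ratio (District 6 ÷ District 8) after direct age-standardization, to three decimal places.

Standard total = 1 068 100; weights = 0.3977, 0.3434, 0.2589.
District 6: 0.3977×22.8 + 0.3434×113.3 + 0.2589×461.6 = 167.4715 per 100 000.
District 8: 0.3977×20.8 + 0.3434×146.9 + 0.2589×682.8 = 235.4770 per 100 000.
Ratio = 167.4715 ÷ 235.4770 = 0.71120.

0.711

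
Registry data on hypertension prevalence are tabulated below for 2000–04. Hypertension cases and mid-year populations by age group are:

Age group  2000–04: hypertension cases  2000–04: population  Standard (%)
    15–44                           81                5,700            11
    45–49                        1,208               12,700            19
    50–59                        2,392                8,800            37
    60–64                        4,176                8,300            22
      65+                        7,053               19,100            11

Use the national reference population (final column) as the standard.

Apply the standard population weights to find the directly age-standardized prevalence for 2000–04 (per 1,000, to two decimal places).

Age-specific rates per 1,000 for 2000–04: 14.211, 95.118, 271.818, 503.133, 369.267.
Standard weights: 0.11, 0.19, 0.37, 0.22, 0.11.
Standardized rate: 0.1100×14.211 + 0.1900×95.118 + 0.3700×271.818 + 0.2200×503.133 + 0.1100×369.267 = 271.5169 per 1,000.

271.52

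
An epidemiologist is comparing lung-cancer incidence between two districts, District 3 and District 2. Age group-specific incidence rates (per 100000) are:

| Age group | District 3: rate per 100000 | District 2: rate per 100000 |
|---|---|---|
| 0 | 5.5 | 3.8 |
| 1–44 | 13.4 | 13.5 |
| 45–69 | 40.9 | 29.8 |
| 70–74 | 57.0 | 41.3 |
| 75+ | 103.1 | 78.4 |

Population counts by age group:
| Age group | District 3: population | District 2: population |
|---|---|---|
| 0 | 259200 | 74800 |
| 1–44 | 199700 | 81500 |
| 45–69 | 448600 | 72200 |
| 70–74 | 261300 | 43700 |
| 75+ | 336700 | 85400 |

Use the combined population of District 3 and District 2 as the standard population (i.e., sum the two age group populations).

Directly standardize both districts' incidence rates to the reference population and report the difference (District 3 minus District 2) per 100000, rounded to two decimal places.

11.56

Combined standard total = 1863100; weights = 0.1793, 0.1509, 0.2795, 0.1637, 0.2266.
District 3: 0.1793×5.5 + 0.1509×13.4 + 0.2795×40.9 + 0.1637×57.0 + 0.2266×103.1 = 47.1308 per 100000.
District 2: 0.1793×3.8 + 0.1509×13.5 + 0.2795×29.8 + 0.1637×41.3 + 0.2266×78.4 = 35.5721 per 100000.
Difference = 47.1308 − 35.5721 = 11.5587.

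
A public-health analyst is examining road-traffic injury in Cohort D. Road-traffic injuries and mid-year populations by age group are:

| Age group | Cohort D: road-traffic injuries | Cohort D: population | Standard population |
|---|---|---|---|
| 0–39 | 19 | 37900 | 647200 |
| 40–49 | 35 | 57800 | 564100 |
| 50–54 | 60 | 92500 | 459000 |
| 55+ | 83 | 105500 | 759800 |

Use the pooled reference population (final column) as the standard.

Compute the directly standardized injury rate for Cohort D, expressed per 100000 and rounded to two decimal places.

64.26

Age-specific rates per 100000 for Cohort D: 50.13, 60.55, 64.86, 78.67.
Standard total = 2430100; weights = 0.2663, 0.2321, 0.1889, 0.3127.
Standardized rate: 0.2663×50.13 + 0.2321×60.55 + 0.1889×64.86 + 0.3127×78.67 = 64.2576 per 100000.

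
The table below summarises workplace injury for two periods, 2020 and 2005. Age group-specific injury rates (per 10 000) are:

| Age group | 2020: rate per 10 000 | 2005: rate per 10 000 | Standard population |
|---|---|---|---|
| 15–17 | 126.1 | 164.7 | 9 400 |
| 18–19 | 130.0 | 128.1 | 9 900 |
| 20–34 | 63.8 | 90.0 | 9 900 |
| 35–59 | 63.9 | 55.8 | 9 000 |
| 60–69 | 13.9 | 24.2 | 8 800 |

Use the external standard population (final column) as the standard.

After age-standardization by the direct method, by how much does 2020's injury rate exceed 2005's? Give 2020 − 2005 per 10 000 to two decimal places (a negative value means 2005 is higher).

Standard total = 47 000; weights = 0.2000, 0.2106, 0.2106, 0.1915, 0.1872.
2020: 0.2000×126.1 + 0.2106×130.0 + 0.2106×63.8 + 0.1915×63.9 + 0.1872×13.9 = 80.8804 per 10 000.
2005: 0.2000×164.7 + 0.2106×128.1 + 0.2106×90.0 + 0.1915×55.8 + 0.1872×24.2 = 94.0964 per 10 000.
Difference = 80.8804 − 94.0964 = -13.2160.

-13.22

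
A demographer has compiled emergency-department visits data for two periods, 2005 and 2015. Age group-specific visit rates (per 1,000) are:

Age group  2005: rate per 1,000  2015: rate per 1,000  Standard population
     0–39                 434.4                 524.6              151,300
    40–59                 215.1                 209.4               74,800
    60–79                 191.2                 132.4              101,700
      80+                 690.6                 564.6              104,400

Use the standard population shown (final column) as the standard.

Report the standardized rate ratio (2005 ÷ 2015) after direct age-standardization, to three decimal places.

1.035

Standard total = 432,200; weights = 0.3501, 0.1731, 0.2353, 0.2416.
2005: 0.3501×434.4 + 0.1731×215.1 + 0.2353×191.2 + 0.2416×690.6 = 401.1057 per 1,000.
2015: 0.3501×524.6 + 0.1731×209.4 + 0.2353×132.4 + 0.2416×564.6 = 387.4235 per 1,000.
Ratio = 401.1057 ÷ 387.4235 = 1.03532.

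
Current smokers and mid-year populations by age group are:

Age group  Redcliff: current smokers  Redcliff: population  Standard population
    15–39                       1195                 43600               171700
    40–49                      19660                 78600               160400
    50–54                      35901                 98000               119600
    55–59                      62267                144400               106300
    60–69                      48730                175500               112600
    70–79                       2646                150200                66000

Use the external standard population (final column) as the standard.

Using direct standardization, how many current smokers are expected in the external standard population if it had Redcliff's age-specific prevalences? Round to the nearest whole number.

Age-specific rates per 1000 for Redcliff: 27.408, 250.127, 366.337, 431.212, 277.664, 17.617.
Expected current smokers = Σ (standard pop × age-specific rate ÷ 1000)
= 171700×27.408/1000 + 160400×250.127/1000 + 119600×366.337/1000 + 106300×431.212/1000 + 112600×277.664/1000 + 66000×17.617/1000
= 4706.00 + 40120.41 + 43813.87 + 45837.83 + 31264.95 + 1162.69 = 166905.74.

166906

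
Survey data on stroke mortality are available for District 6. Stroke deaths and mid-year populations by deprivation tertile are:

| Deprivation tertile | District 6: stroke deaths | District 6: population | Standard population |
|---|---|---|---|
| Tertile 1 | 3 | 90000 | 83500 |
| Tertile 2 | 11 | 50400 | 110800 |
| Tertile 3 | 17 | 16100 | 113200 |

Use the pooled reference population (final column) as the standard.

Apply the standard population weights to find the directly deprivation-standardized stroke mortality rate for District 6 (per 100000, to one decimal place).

Deprivation-specific rates per 100000 for District 6: 3.33, 21.83, 105.59.
Standard total = 307500; weights = 0.2715, 0.3603, 0.3681.
Standardized rate: 0.2715×3.33 + 0.3603×21.83 + 0.3681×105.59 = 47.6403 per 100000.

47.6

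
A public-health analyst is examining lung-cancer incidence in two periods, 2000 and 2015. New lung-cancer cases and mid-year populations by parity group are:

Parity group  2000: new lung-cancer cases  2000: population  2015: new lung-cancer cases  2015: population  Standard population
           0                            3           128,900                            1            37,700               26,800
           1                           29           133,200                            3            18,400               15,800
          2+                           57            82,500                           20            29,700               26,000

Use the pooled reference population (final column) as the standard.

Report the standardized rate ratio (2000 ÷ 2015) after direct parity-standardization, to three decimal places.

1.059

Parity-specific rates per 100,000 for 2000: 2.33, 21.77, 69.09.
For 2015: 2.65, 16.30, 67.34.
Standard total = 68,600; weights = 0.3907, 0.2303, 0.3790.
2000: 0.3907×2.33 + 0.2303×21.77 + 0.3790×69.09 = 32.1098 per 100,000.
2015: 0.3907×2.65 + 0.2303×16.30 + 0.3790×67.34 = 30.3140 per 100,000.
Ratio = 32.1098 ÷ 30.3140 = 1.05924.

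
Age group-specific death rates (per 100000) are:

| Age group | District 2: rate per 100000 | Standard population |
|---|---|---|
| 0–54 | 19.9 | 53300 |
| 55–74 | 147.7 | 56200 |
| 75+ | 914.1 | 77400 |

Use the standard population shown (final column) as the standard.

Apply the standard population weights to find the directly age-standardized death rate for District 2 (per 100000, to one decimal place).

Standard total = 186900; weights = 0.2852, 0.3007, 0.4141.
Standardized rate: 0.2852×19.9 + 0.3007×147.7 + 0.4141×914.1 = 428.6396 per 100000.

428.6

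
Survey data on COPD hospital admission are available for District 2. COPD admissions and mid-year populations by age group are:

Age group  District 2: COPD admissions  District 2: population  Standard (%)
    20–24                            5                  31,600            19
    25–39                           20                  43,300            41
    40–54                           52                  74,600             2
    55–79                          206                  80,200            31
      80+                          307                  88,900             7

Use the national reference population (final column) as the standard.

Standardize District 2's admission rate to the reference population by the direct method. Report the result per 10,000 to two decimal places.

Age-specific rates per 10,000 for District 2: 1.58, 4.62, 6.97, 25.69, 34.53.
Standard weights: 0.19, 0.41, 0.02, 0.31, 0.07.
Standardized rate: 0.1900×1.58 + 0.4100×4.62 + 0.0200×6.97 + 0.3100×25.69 + 0.0700×34.53 = 12.7137 per 10,000.

12.71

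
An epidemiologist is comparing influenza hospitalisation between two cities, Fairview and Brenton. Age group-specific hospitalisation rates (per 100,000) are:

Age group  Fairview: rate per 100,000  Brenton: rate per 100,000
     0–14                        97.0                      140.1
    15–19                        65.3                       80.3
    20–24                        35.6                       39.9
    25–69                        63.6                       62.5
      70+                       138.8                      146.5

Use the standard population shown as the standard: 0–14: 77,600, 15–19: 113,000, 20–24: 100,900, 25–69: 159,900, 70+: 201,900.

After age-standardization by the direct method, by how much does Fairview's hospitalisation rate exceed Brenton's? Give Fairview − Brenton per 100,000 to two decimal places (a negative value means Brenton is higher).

-10.49

Standard total = 653,300; weights = 0.1188, 0.1730, 0.1544, 0.2448, 0.3090.
Fairview: 0.1188×97.0 + 0.1730×65.3 + 0.1544×35.6 + 0.2448×63.6 + 0.3090×138.8 = 86.7771 per 100,000.
Brenton: 0.1188×140.1 + 0.1730×80.3 + 0.1544×39.9 + 0.2448×62.5 + 0.3090×146.5 = 97.2657 per 100,000.
Difference = 86.7771 − 97.2657 = -10.4886.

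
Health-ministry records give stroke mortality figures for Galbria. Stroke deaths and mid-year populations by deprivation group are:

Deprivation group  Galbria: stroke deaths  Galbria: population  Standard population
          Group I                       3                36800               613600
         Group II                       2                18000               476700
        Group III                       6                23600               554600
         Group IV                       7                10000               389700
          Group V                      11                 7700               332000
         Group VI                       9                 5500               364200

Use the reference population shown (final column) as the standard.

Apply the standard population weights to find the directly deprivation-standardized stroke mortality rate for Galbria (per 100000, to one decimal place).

58.1

Deprivation-specific rates per 100000 for Galbria: 8.15, 11.11, 25.42, 70.00, 142.86, 163.64.
Standard total = 2730800; weights = 0.2247, 0.1746, 0.2031, 0.1427, 0.1216, 0.1334.
Standardized rate: 0.2247×8.15 + 0.1746×11.11 + 0.2031×25.42 + 0.1427×70.00 + 0.1216×142.86 + 0.1334×163.64 = 58.1159 per 100000.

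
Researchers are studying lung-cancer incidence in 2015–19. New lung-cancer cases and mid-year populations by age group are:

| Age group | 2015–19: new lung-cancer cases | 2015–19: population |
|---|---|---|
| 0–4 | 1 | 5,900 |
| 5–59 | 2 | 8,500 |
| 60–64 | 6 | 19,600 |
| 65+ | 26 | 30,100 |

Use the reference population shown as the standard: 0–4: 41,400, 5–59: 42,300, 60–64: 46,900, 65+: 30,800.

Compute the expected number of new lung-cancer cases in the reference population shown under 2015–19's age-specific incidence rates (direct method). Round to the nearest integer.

58

Age-specific rates per 100,000 for 2015–19: 16.95, 23.53, 30.61, 86.38.
Expected new lung-cancer cases = Σ (standard pop × age-specific rate ÷ 100,000)
= 41,400×16.95/100,000 + 42,300×23.53/100,000 + 46,900×30.61/100,000 + 30,800×86.38/100,000
= 7.02 + 9.95 + 14.36 + 26.60 = 57.93.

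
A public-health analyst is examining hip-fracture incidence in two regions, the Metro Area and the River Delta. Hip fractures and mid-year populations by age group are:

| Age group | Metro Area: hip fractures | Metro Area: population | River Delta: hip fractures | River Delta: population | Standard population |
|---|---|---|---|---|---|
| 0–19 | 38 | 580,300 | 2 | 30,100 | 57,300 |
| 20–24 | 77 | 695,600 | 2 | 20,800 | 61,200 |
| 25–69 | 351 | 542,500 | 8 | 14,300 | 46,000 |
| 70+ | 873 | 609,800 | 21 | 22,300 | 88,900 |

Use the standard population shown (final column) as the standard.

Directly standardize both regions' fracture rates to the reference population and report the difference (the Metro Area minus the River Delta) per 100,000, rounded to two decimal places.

19.11

Age-specific rates per 100,000 for the Metro Area: 6.55, 11.07, 64.70, 143.16.
For the River Delta: 6.64, 9.62, 55.94, 94.17.
Standard total = 253,400; weights = 0.2261, 0.2415, 0.1815, 0.3508.
The Metro Area: 0.2261×6.55 + 0.2415×11.07 + 0.1815×64.70 + 0.3508×143.16 = 66.1246 per 100,000.
The River Delta: 0.2261×6.64 + 0.2415×9.62 + 0.1815×55.94 + 0.3508×94.17 = 47.0180 per 100,000.
Difference = 66.1246 − 47.0180 = 19.1066.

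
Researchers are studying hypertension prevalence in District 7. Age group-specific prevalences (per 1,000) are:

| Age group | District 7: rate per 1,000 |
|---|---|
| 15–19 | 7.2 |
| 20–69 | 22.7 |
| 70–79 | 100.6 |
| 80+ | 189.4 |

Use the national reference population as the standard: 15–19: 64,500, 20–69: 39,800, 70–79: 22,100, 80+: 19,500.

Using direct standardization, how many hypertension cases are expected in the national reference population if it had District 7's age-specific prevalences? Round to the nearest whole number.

Expected hypertension cases = Σ (standard pop × age-specific rate ÷ 1,000)
= 64,500×7.2/1,000 + 39,800×22.7/1,000 + 22,100×100.6/1,000 + 19,500×189.4/1,000
= 464.40 + 903.46 + 2223.26 + 3693.30 = 7284.42.

7284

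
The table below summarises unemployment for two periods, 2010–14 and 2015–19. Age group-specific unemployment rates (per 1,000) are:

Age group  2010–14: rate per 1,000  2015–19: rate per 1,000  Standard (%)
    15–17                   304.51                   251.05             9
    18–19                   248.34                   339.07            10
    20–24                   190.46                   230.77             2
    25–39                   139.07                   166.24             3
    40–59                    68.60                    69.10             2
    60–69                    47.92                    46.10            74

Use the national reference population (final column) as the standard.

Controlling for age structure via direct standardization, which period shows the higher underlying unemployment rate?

2015–19

Standard weights: 0.09, 0.10, 0.02, 0.03, 0.02, 0.74.
2010–14: 0.0900×304.51 + 0.1000×248.34 + 0.0200×190.46 + 0.0300×139.07 + 0.0200×68.60 + 0.7400×47.92 = 97.0540 per 1,000.
2015–19: 0.0900×251.05 + 0.1000×339.07 + 0.0200×230.77 + 0.0300×166.24 + 0.0200×69.10 + 0.7400×46.10 = 101.6001 per 1,000.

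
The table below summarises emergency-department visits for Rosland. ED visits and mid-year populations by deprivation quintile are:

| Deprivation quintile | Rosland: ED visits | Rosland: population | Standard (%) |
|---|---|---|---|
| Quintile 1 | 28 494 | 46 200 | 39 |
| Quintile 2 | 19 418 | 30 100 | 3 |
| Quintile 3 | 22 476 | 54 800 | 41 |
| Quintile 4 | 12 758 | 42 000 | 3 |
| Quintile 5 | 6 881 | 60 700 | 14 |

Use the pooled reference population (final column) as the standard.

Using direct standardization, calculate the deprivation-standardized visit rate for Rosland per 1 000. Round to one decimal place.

453.0

Deprivation-specific rates per 1 000 for Rosland: 616.753, 645.116, 410.146, 303.762, 113.361.
Standard weights: 0.39, 0.03, 0.41, 0.03, 0.14.
Standardized rate: 0.3900×616.753 + 0.0300×645.116 + 0.4100×410.146 + 0.0300×303.762 + 0.1400×113.361 = 453.0305 per 1 000.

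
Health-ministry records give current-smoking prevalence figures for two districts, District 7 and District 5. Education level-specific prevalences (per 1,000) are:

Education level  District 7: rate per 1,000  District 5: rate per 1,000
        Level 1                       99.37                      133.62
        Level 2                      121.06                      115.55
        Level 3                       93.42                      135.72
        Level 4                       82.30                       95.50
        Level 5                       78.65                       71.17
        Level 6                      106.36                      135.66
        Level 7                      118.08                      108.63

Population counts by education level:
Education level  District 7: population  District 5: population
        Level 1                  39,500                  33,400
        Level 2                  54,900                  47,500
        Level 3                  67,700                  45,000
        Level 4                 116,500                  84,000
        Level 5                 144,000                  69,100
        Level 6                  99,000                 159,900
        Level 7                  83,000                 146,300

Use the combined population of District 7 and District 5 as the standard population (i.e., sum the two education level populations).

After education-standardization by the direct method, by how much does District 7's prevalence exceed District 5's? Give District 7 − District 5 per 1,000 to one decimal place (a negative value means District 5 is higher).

-11.1

Combined standard total = 1,189,800; weights = 0.0613, 0.0861, 0.0947, 0.1685, 0.1791, 0.2176, 0.1927.
District 7: 0.0613×99.37 + 0.0861×121.06 + 0.0947×93.42 + 0.1685×82.30 + 0.1791×78.65 + 0.2176×106.36 + 0.1927×118.08 = 99.2124 per 1,000.
District 5: 0.0613×133.62 + 0.0861×115.55 + 0.0947×135.72 + 0.1685×95.50 + 0.1791×71.17 + 0.2176×135.66 + 0.1927×108.63 = 110.2825 per 1,000.
Difference = 99.2124 − 110.2825 = -11.0702.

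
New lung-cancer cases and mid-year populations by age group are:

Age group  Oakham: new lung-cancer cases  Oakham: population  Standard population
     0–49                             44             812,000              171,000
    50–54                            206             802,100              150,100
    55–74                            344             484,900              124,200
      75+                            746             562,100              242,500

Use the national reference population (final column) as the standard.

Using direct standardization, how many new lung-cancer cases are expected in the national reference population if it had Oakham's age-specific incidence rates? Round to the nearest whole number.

458

Age-specific rates per 100,000 for Oakham: 5.42, 25.68, 70.94, 132.72.
Expected new lung-cancer cases = Σ (standard pop × age-specific rate ÷ 100,000)
= 171,000×5.42/100,000 + 150,100×25.68/100,000 + 124,200×70.94/100,000 + 242,500×132.72/100,000
= 9.27 + 38.55 + 88.11 + 321.84 = 457.76.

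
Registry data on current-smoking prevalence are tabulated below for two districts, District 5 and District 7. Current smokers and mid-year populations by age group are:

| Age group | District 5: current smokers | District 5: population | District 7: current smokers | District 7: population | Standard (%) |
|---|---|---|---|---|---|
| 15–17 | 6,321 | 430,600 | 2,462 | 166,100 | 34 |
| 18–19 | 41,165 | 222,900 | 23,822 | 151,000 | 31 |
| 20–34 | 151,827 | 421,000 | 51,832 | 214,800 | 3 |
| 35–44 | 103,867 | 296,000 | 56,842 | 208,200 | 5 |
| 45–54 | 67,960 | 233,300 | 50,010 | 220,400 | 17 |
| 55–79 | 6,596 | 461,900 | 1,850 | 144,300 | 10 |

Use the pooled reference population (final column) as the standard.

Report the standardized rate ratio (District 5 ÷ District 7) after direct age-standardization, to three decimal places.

Age-specific rates per 1,000 for District 5: 14.680, 184.679, 360.634, 350.902, 291.299, 14.280.
For District 7: 14.822, 157.762, 241.304, 273.016, 226.906, 12.821.
Standard weights: 0.34, 0.31, 0.03, 0.05, 0.17, 0.10.
District 5: 0.3400×14.680 + 0.3100×184.679 + 0.0300×360.634 + 0.0500×350.902 + 0.1700×291.299 + 0.1000×14.280 = 141.5545 per 1,000.
District 7: 0.3400×14.822 + 0.3100×157.762 + 0.0300×241.304 + 0.0500×273.016 + 0.1700×226.906 + 0.1000×12.821 = 114.6916 per 1,000.
Ratio = 141.5545 ÷ 114.6916 = 1.23422.

1.234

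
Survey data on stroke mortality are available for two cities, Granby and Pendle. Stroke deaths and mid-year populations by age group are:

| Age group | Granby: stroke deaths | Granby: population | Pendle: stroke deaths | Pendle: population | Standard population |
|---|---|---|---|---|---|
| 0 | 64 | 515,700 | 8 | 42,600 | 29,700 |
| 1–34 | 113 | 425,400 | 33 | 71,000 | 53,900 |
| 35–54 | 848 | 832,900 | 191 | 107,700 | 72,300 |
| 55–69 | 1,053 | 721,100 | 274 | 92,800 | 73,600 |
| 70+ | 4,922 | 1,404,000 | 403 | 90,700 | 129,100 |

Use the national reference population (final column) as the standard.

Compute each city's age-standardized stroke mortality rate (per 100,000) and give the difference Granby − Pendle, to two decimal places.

-83.13

Age-specific rates per 100,000 for Granby: 12.41, 26.56, 101.81, 146.03, 350.57.
For Pendle: 18.78, 46.48, 177.34, 295.26, 444.32.
Standard total = 358,600; weights = 0.0828, 0.1503, 0.2016, 0.2052, 0.3600.
Granby: 0.0828×12.41 + 0.1503×26.56 + 0.2016×101.81 + 0.2052×146.03 + 0.3600×350.57 = 181.7277 per 100,000.
Pendle: 0.0828×18.78 + 0.1503×46.48 + 0.2016×177.34 + 0.2052×295.26 + 0.3600×444.32 = 264.8577 per 100,000.
Difference = 181.7277 − 264.8577 = -83.1299.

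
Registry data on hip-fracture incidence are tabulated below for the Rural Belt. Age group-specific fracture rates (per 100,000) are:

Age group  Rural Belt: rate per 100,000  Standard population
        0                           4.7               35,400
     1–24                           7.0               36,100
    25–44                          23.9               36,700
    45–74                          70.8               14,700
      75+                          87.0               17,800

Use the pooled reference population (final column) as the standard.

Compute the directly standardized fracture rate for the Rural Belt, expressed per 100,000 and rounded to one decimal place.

Standard total = 140,700; weights = 0.2516, 0.2566, 0.2608, 0.1045, 0.1265.
Standardized rate: 0.2516×4.7 + 0.2566×7.0 + 0.2608×23.9 + 0.1045×70.8 + 0.1265×87.0 = 27.6160 per 100,000.

27.6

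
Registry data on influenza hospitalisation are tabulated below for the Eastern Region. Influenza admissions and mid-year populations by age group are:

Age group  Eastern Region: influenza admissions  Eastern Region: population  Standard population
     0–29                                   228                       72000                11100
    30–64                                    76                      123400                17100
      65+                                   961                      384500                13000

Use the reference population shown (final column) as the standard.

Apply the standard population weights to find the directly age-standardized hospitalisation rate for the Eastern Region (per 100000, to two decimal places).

Age-specific rates per 100000 for the Eastern Region: 316.67, 61.59, 249.93.
Standard total = 41200; weights = 0.2694, 0.4150, 0.3155.
Standardized rate: 0.2694×316.67 + 0.4150×61.59 + 0.3155×249.93 = 189.7407 per 100000.

189.74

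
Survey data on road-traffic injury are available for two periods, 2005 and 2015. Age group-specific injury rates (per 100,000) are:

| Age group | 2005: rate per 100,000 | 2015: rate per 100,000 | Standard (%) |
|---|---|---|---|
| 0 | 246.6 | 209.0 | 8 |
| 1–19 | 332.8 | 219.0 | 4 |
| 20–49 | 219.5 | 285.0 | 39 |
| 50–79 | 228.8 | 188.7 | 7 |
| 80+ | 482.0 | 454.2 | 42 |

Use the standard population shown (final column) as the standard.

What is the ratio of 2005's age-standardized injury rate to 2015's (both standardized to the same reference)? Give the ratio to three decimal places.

0.990

Standard weights: 0.08, 0.04, 0.39, 0.07, 0.42.
2005: 0.0800×246.6 + 0.0400×332.8 + 0.3900×219.5 + 0.0700×228.8 + 0.4200×482.0 = 337.1010 per 100,000.
2015: 0.0800×209.0 + 0.0400×219.0 + 0.3900×285.0 + 0.0700×188.7 + 0.4200×454.2 = 340.6030 per 100,000.
Ratio = 337.1010 ÷ 340.6030 = 0.98972.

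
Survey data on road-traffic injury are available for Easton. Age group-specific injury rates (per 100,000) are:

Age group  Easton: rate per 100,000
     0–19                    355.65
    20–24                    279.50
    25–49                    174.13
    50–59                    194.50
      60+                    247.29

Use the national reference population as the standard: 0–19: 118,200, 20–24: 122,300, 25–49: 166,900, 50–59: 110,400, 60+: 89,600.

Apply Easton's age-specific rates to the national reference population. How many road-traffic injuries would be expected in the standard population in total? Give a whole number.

Expected road-traffic injuries = Σ (standard pop × age-specific rate ÷ 100,000)
= 118,200×355.65/100,000 + 122,300×279.50/100,000 + 166,900×174.13/100,000 + 110,400×194.50/100,000 + 89,600×247.29/100,000
= 420.38 + 341.83 + 290.62 + 214.73 + 221.57 = 1489.13.

1489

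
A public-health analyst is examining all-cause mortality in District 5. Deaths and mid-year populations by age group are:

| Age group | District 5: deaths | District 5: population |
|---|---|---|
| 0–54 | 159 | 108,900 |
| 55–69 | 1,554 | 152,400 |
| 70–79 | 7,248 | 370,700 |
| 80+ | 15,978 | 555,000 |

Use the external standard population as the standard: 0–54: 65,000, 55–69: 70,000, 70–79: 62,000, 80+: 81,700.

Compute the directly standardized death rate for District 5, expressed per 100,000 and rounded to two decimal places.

Age-specific rates per 100,000 for District 5: 146.01, 1019.69, 1955.22, 2878.92.
Standard total = 278,700; weights = 0.2332, 0.2512, 0.2225, 0.2931.
Standardized rate: 0.2332×146.01 + 0.2512×1019.69 + 0.2225×1955.22 + 0.2931×2878.92 = 1569.0693 per 100,000.

1569.07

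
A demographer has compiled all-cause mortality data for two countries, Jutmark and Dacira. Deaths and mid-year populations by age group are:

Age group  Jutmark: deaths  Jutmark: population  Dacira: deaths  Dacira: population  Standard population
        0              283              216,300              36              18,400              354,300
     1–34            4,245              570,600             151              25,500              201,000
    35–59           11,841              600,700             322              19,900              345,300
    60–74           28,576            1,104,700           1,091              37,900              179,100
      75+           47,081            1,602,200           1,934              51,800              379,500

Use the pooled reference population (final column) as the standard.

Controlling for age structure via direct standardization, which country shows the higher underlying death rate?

Dacira

Age-specific rates per 100,000 for Jutmark: 130.84, 743.95, 1971.20, 2586.77, 2938.52.
For Dacira: 195.65, 592.16, 1618.09, 2878.63, 3733.59.
Standard total = 1,459,200; weights = 0.2428, 0.1377, 0.2366, 0.1227, 0.2601.
Jutmark: 0.2428×130.84 + 0.1377×743.95 + 0.2366×1971.20 + 0.1227×2586.77 + 0.2601×2938.52 = 1682.4318 per 100,000.
Dacira: 0.2428×195.65 + 0.1377×592.16 + 0.2366×1618.09 + 0.1227×2878.63 + 0.2601×3733.59 = 1836.3005 per 100,000.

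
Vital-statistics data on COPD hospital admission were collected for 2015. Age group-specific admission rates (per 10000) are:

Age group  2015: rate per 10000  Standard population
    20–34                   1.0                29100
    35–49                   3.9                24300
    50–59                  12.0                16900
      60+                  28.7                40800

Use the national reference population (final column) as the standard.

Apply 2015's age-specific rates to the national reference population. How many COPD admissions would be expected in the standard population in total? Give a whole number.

Expected COPD admissions = Σ (standard pop × age-specific rate ÷ 10000)
= 29100×1.0/10000 + 24300×3.9/10000 + 16900×12.0/10000 + 40800×28.7/10000
= 2.91 + 9.48 + 20.28 + 117.10 = 149.76.

150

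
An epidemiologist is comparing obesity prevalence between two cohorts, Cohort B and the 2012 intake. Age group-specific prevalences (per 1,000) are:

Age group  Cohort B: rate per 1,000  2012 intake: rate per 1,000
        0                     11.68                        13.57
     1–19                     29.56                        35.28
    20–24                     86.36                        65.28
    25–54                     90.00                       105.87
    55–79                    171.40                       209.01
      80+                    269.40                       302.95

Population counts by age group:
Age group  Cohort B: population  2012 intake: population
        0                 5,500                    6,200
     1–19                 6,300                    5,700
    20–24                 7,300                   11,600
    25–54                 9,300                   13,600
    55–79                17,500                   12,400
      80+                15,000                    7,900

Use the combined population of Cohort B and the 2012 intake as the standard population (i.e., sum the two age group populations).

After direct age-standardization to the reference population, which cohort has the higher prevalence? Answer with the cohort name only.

Combined standard total = 118,300; weights = 0.0989, 0.1014, 0.1598, 0.1936, 0.2527, 0.1936.
Cohort B: 0.0989×11.68 + 0.1014×29.56 + 0.1598×86.36 + 0.1936×90.00 + 0.2527×171.40 + 0.1936×269.40 = 130.8428 per 1,000.
The 2012 intake: 0.0989×13.57 + 0.1014×35.28 + 0.1598×65.28 + 0.1936×105.87 + 0.2527×209.01 + 0.1936×302.95 = 147.3144 per 1,000.
The crude rates (143.82 vs 130.09) would put Cohort B higher, but that reflects its age composition; once standardized to a common age structure, the 2012 intake has the higher underlying rate.

2012 intake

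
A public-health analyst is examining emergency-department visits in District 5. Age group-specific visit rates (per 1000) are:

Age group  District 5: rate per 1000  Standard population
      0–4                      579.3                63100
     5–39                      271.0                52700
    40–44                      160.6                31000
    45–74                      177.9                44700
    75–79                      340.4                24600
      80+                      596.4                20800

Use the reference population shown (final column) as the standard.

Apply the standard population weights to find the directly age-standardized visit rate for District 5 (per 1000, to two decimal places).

356.88

Standard total = 236900; weights = 0.2664, 0.2225, 0.1309, 0.1887, 0.1038, 0.0878.
Standardized rate: 0.2664×579.3 + 0.2225×271.0 + 0.1309×160.6 + 0.1887×177.9 + 0.1038×340.4 + 0.0878×596.4 = 356.8815 per 1000.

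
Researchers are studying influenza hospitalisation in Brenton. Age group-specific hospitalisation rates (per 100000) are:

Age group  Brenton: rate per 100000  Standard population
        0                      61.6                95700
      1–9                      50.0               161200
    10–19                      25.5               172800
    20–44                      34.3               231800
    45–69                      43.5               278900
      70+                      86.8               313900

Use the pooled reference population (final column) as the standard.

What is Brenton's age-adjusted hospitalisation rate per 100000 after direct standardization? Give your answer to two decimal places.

52.37

Standard total = 1254300; weights = 0.0763, 0.1285, 0.1378, 0.1848, 0.2224, 0.2503.
Standardized rate: 0.0763×61.6 + 0.1285×50.0 + 0.1378×25.5 + 0.1848×34.3 + 0.2224×43.5 + 0.2503×86.8 = 52.3726 per 100000.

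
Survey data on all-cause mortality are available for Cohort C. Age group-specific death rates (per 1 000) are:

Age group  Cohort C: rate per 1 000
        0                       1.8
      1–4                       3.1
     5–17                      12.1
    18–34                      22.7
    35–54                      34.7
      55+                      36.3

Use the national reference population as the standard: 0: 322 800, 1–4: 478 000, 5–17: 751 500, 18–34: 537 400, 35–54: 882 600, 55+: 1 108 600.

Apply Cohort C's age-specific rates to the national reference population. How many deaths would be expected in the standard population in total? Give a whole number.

Expected deaths = Σ (standard pop × age-specific rate ÷ 1 000)
= 322 800×1.8/1 000 + 478 000×3.1/1 000 + 751 500×12.1/1 000 + 537 400×22.7/1 000 + 882 600×34.7/1 000 + 1 108 600×36.3/1 000
= 581.04 + 1481.80 + 9093.15 + 12198.98 + 30626.22 + 40242.18 = 94223.37.

94223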